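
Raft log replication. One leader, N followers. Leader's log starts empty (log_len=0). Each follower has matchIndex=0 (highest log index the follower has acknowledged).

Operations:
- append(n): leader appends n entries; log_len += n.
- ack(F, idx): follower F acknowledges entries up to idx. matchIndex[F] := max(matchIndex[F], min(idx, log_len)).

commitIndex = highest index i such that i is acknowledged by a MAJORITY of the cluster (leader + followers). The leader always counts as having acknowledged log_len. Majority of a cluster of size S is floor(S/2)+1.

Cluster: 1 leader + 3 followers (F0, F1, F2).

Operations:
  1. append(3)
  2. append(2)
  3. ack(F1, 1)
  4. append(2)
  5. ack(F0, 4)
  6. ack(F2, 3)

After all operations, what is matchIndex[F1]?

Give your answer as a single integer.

Answer: 1

Derivation:
Op 1: append 3 -> log_len=3
Op 2: append 2 -> log_len=5
Op 3: F1 acks idx 1 -> match: F0=0 F1=1 F2=0; commitIndex=0
Op 4: append 2 -> log_len=7
Op 5: F0 acks idx 4 -> match: F0=4 F1=1 F2=0; commitIndex=1
Op 6: F2 acks idx 3 -> match: F0=4 F1=1 F2=3; commitIndex=3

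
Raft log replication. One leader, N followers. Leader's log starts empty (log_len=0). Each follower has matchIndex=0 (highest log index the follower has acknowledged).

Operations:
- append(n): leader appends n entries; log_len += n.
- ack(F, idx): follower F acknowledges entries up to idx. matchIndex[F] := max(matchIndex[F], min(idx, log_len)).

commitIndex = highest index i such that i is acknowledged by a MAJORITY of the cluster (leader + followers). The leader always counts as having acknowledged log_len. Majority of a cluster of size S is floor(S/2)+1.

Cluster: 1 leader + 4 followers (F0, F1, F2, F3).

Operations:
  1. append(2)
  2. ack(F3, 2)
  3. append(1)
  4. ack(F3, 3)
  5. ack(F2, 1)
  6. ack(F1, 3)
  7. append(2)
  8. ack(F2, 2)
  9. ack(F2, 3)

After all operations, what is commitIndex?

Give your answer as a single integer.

Op 1: append 2 -> log_len=2
Op 2: F3 acks idx 2 -> match: F0=0 F1=0 F2=0 F3=2; commitIndex=0
Op 3: append 1 -> log_len=3
Op 4: F3 acks idx 3 -> match: F0=0 F1=0 F2=0 F3=3; commitIndex=0
Op 5: F2 acks idx 1 -> match: F0=0 F1=0 F2=1 F3=3; commitIndex=1
Op 6: F1 acks idx 3 -> match: F0=0 F1=3 F2=1 F3=3; commitIndex=3
Op 7: append 2 -> log_len=5
Op 8: F2 acks idx 2 -> match: F0=0 F1=3 F2=2 F3=3; commitIndex=3
Op 9: F2 acks idx 3 -> match: F0=0 F1=3 F2=3 F3=3; commitIndex=3

Answer: 3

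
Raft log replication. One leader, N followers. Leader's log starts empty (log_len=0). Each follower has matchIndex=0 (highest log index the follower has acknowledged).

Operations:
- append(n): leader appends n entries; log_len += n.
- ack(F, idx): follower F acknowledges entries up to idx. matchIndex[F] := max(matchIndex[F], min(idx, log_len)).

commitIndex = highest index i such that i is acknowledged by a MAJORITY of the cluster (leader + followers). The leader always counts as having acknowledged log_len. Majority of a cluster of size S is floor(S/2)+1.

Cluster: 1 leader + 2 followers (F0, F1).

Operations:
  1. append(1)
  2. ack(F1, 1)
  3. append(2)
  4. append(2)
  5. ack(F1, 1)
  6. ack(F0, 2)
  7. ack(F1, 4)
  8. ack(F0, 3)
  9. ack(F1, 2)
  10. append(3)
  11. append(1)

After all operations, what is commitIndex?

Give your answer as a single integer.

Answer: 4

Derivation:
Op 1: append 1 -> log_len=1
Op 2: F1 acks idx 1 -> match: F0=0 F1=1; commitIndex=1
Op 3: append 2 -> log_len=3
Op 4: append 2 -> log_len=5
Op 5: F1 acks idx 1 -> match: F0=0 F1=1; commitIndex=1
Op 6: F0 acks idx 2 -> match: F0=2 F1=1; commitIndex=2
Op 7: F1 acks idx 4 -> match: F0=2 F1=4; commitIndex=4
Op 8: F0 acks idx 3 -> match: F0=3 F1=4; commitIndex=4
Op 9: F1 acks idx 2 -> match: F0=3 F1=4; commitIndex=4
Op 10: append 3 -> log_len=8
Op 11: append 1 -> log_len=9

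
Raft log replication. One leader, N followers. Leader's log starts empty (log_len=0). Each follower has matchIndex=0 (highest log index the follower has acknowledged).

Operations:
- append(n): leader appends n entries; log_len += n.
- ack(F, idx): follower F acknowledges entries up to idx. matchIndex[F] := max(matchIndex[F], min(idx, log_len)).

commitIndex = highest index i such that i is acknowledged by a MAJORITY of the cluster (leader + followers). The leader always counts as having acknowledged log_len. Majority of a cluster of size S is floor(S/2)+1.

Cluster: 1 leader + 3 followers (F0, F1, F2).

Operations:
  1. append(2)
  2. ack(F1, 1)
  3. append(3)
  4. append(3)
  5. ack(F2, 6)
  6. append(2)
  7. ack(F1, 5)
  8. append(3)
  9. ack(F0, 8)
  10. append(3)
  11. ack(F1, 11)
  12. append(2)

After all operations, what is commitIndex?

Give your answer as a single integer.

Answer: 8

Derivation:
Op 1: append 2 -> log_len=2
Op 2: F1 acks idx 1 -> match: F0=0 F1=1 F2=0; commitIndex=0
Op 3: append 3 -> log_len=5
Op 4: append 3 -> log_len=8
Op 5: F2 acks idx 6 -> match: F0=0 F1=1 F2=6; commitIndex=1
Op 6: append 2 -> log_len=10
Op 7: F1 acks idx 5 -> match: F0=0 F1=5 F2=6; commitIndex=5
Op 8: append 3 -> log_len=13
Op 9: F0 acks idx 8 -> match: F0=8 F1=5 F2=6; commitIndex=6
Op 10: append 3 -> log_len=16
Op 11: F1 acks idx 11 -> match: F0=8 F1=11 F2=6; commitIndex=8
Op 12: append 2 -> log_len=18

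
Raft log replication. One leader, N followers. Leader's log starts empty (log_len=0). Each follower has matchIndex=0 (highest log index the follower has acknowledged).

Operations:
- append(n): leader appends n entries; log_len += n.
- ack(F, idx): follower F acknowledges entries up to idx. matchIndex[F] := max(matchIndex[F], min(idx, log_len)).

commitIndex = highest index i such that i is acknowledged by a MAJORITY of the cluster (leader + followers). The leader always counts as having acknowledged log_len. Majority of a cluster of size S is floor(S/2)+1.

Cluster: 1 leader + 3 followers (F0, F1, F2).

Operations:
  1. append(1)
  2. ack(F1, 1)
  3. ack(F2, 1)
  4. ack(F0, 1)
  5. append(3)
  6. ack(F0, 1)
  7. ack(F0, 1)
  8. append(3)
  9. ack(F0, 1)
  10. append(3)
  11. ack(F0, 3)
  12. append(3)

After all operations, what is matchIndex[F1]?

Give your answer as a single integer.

Op 1: append 1 -> log_len=1
Op 2: F1 acks idx 1 -> match: F0=0 F1=1 F2=0; commitIndex=0
Op 3: F2 acks idx 1 -> match: F0=0 F1=1 F2=1; commitIndex=1
Op 4: F0 acks idx 1 -> match: F0=1 F1=1 F2=1; commitIndex=1
Op 5: append 3 -> log_len=4
Op 6: F0 acks idx 1 -> match: F0=1 F1=1 F2=1; commitIndex=1
Op 7: F0 acks idx 1 -> match: F0=1 F1=1 F2=1; commitIndex=1
Op 8: append 3 -> log_len=7
Op 9: F0 acks idx 1 -> match: F0=1 F1=1 F2=1; commitIndex=1
Op 10: append 3 -> log_len=10
Op 11: F0 acks idx 3 -> match: F0=3 F1=1 F2=1; commitIndex=1
Op 12: append 3 -> log_len=13

Answer: 1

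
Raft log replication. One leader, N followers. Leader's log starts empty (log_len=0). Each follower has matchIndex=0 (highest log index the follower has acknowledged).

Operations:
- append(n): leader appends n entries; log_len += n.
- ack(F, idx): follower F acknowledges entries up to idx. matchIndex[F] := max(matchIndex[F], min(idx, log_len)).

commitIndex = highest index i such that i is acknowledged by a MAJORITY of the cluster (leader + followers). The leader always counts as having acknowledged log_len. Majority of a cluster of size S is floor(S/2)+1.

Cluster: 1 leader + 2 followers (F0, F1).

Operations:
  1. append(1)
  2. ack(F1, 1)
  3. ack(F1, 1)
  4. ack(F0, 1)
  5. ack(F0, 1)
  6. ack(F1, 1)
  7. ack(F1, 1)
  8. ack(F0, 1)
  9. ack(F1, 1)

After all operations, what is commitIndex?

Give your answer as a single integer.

Op 1: append 1 -> log_len=1
Op 2: F1 acks idx 1 -> match: F0=0 F1=1; commitIndex=1
Op 3: F1 acks idx 1 -> match: F0=0 F1=1; commitIndex=1
Op 4: F0 acks idx 1 -> match: F0=1 F1=1; commitIndex=1
Op 5: F0 acks idx 1 -> match: F0=1 F1=1; commitIndex=1
Op 6: F1 acks idx 1 -> match: F0=1 F1=1; commitIndex=1
Op 7: F1 acks idx 1 -> match: F0=1 F1=1; commitIndex=1
Op 8: F0 acks idx 1 -> match: F0=1 F1=1; commitIndex=1
Op 9: F1 acks idx 1 -> match: F0=1 F1=1; commitIndex=1

Answer: 1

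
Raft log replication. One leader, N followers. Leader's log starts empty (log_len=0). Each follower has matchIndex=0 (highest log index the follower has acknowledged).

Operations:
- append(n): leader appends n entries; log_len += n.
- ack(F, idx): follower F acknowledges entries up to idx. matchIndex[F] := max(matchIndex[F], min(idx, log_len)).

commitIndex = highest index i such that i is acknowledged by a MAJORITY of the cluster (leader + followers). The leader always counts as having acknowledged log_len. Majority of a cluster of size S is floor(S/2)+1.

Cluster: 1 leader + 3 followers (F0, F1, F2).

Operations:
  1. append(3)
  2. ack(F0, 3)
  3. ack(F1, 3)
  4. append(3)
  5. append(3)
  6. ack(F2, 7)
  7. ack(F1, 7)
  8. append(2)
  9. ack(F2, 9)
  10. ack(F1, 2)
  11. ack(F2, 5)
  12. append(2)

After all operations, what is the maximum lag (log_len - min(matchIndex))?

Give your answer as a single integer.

Answer: 10

Derivation:
Op 1: append 3 -> log_len=3
Op 2: F0 acks idx 3 -> match: F0=3 F1=0 F2=0; commitIndex=0
Op 3: F1 acks idx 3 -> match: F0=3 F1=3 F2=0; commitIndex=3
Op 4: append 3 -> log_len=6
Op 5: append 3 -> log_len=9
Op 6: F2 acks idx 7 -> match: F0=3 F1=3 F2=7; commitIndex=3
Op 7: F1 acks idx 7 -> match: F0=3 F1=7 F2=7; commitIndex=7
Op 8: append 2 -> log_len=11
Op 9: F2 acks idx 9 -> match: F0=3 F1=7 F2=9; commitIndex=7
Op 10: F1 acks idx 2 -> match: F0=3 F1=7 F2=9; commitIndex=7
Op 11: F2 acks idx 5 -> match: F0=3 F1=7 F2=9; commitIndex=7
Op 12: append 2 -> log_len=13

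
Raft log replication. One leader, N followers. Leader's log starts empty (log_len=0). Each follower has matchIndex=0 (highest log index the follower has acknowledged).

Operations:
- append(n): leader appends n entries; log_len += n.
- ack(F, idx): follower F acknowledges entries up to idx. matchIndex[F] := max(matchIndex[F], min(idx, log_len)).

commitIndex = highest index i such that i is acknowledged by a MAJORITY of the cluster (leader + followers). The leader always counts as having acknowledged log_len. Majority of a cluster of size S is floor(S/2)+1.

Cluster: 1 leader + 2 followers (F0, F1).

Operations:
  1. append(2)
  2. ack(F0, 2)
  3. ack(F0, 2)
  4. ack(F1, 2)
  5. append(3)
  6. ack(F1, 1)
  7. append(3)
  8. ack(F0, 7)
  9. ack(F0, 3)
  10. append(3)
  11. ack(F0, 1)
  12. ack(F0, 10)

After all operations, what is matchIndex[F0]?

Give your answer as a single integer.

Answer: 10

Derivation:
Op 1: append 2 -> log_len=2
Op 2: F0 acks idx 2 -> match: F0=2 F1=0; commitIndex=2
Op 3: F0 acks idx 2 -> match: F0=2 F1=0; commitIndex=2
Op 4: F1 acks idx 2 -> match: F0=2 F1=2; commitIndex=2
Op 5: append 3 -> log_len=5
Op 6: F1 acks idx 1 -> match: F0=2 F1=2; commitIndex=2
Op 7: append 3 -> log_len=8
Op 8: F0 acks idx 7 -> match: F0=7 F1=2; commitIndex=7
Op 9: F0 acks idx 3 -> match: F0=7 F1=2; commitIndex=7
Op 10: append 3 -> log_len=11
Op 11: F0 acks idx 1 -> match: F0=7 F1=2; commitIndex=7
Op 12: F0 acks idx 10 -> match: F0=10 F1=2; commitIndex=10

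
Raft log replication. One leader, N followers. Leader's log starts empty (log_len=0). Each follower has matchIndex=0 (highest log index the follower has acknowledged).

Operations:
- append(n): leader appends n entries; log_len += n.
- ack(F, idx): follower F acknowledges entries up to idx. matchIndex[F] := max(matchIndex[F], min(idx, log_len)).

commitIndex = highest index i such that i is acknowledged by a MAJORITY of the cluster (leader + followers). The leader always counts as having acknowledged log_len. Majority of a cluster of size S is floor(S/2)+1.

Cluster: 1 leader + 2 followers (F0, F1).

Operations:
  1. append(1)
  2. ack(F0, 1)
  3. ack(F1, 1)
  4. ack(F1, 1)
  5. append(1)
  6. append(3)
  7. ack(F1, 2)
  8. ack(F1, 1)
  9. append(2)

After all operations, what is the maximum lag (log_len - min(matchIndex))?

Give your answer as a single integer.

Answer: 6

Derivation:
Op 1: append 1 -> log_len=1
Op 2: F0 acks idx 1 -> match: F0=1 F1=0; commitIndex=1
Op 3: F1 acks idx 1 -> match: F0=1 F1=1; commitIndex=1
Op 4: F1 acks idx 1 -> match: F0=1 F1=1; commitIndex=1
Op 5: append 1 -> log_len=2
Op 6: append 3 -> log_len=5
Op 7: F1 acks idx 2 -> match: F0=1 F1=2; commitIndex=2
Op 8: F1 acks idx 1 -> match: F0=1 F1=2; commitIndex=2
Op 9: append 2 -> log_len=7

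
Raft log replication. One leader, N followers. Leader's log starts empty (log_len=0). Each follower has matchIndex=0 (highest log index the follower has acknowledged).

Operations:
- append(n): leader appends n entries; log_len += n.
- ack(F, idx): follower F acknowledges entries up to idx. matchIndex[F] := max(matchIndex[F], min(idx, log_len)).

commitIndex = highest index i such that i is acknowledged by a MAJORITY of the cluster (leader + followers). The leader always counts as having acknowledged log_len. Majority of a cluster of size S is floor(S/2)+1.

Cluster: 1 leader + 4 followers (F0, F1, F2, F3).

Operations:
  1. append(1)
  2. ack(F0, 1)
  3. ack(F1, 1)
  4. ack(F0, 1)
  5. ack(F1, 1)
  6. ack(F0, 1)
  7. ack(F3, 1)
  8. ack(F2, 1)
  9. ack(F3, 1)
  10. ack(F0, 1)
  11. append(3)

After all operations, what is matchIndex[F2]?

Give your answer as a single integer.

Answer: 1

Derivation:
Op 1: append 1 -> log_len=1
Op 2: F0 acks idx 1 -> match: F0=1 F1=0 F2=0 F3=0; commitIndex=0
Op 3: F1 acks idx 1 -> match: F0=1 F1=1 F2=0 F3=0; commitIndex=1
Op 4: F0 acks idx 1 -> match: F0=1 F1=1 F2=0 F3=0; commitIndex=1
Op 5: F1 acks idx 1 -> match: F0=1 F1=1 F2=0 F3=0; commitIndex=1
Op 6: F0 acks idx 1 -> match: F0=1 F1=1 F2=0 F3=0; commitIndex=1
Op 7: F3 acks idx 1 -> match: F0=1 F1=1 F2=0 F3=1; commitIndex=1
Op 8: F2 acks idx 1 -> match: F0=1 F1=1 F2=1 F3=1; commitIndex=1
Op 9: F3 acks idx 1 -> match: F0=1 F1=1 F2=1 F3=1; commitIndex=1
Op 10: F0 acks idx 1 -> match: F0=1 F1=1 F2=1 F3=1; commitIndex=1
Op 11: append 3 -> log_len=4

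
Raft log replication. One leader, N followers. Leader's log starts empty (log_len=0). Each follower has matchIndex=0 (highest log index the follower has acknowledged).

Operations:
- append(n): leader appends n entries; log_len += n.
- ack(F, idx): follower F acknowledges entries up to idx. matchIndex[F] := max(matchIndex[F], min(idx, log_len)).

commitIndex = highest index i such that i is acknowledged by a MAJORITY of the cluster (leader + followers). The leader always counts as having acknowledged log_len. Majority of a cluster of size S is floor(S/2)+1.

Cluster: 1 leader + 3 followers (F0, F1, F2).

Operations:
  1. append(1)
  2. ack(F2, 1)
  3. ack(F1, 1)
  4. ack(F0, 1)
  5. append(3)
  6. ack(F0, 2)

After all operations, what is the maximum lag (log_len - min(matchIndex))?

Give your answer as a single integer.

Answer: 3

Derivation:
Op 1: append 1 -> log_len=1
Op 2: F2 acks idx 1 -> match: F0=0 F1=0 F2=1; commitIndex=0
Op 3: F1 acks idx 1 -> match: F0=0 F1=1 F2=1; commitIndex=1
Op 4: F0 acks idx 1 -> match: F0=1 F1=1 F2=1; commitIndex=1
Op 5: append 3 -> log_len=4
Op 6: F0 acks idx 2 -> match: F0=2 F1=1 F2=1; commitIndex=1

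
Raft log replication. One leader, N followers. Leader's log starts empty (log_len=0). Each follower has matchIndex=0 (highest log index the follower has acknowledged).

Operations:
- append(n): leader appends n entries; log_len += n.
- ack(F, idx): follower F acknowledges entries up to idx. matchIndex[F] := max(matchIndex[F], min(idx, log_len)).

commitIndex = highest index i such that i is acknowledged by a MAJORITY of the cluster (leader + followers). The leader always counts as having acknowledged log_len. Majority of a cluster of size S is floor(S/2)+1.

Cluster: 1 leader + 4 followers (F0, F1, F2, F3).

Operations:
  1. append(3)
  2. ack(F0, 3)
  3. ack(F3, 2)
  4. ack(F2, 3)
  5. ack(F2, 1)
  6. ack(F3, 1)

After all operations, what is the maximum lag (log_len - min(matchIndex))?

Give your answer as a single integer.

Answer: 3

Derivation:
Op 1: append 3 -> log_len=3
Op 2: F0 acks idx 3 -> match: F0=3 F1=0 F2=0 F3=0; commitIndex=0
Op 3: F3 acks idx 2 -> match: F0=3 F1=0 F2=0 F3=2; commitIndex=2
Op 4: F2 acks idx 3 -> match: F0=3 F1=0 F2=3 F3=2; commitIndex=3
Op 5: F2 acks idx 1 -> match: F0=3 F1=0 F2=3 F3=2; commitIndex=3
Op 6: F3 acks idx 1 -> match: F0=3 F1=0 F2=3 F3=2; commitIndex=3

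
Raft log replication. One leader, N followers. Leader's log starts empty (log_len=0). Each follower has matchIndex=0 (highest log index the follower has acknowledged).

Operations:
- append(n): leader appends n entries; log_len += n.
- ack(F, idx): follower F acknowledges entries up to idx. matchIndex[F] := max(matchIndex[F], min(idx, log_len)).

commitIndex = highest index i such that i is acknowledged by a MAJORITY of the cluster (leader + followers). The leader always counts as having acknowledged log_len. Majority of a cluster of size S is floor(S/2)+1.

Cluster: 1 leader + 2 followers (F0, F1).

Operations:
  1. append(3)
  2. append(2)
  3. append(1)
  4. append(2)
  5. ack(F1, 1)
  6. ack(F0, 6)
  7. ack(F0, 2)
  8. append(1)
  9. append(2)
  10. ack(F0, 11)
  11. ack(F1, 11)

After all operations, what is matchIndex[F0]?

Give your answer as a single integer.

Op 1: append 3 -> log_len=3
Op 2: append 2 -> log_len=5
Op 3: append 1 -> log_len=6
Op 4: append 2 -> log_len=8
Op 5: F1 acks idx 1 -> match: F0=0 F1=1; commitIndex=1
Op 6: F0 acks idx 6 -> match: F0=6 F1=1; commitIndex=6
Op 7: F0 acks idx 2 -> match: F0=6 F1=1; commitIndex=6
Op 8: append 1 -> log_len=9
Op 9: append 2 -> log_len=11
Op 10: F0 acks idx 11 -> match: F0=11 F1=1; commitIndex=11
Op 11: F1 acks idx 11 -> match: F0=11 F1=11; commitIndex=11

Answer: 11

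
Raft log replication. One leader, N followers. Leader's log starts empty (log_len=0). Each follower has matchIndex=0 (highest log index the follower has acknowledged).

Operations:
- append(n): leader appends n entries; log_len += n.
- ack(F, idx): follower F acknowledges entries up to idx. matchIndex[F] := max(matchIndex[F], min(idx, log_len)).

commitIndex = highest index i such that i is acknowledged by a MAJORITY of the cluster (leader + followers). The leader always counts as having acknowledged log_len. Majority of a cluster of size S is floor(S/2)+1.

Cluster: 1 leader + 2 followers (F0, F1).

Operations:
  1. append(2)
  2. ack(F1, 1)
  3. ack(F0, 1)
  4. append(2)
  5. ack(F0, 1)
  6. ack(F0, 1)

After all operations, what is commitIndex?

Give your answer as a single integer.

Answer: 1

Derivation:
Op 1: append 2 -> log_len=2
Op 2: F1 acks idx 1 -> match: F0=0 F1=1; commitIndex=1
Op 3: F0 acks idx 1 -> match: F0=1 F1=1; commitIndex=1
Op 4: append 2 -> log_len=4
Op 5: F0 acks idx 1 -> match: F0=1 F1=1; commitIndex=1
Op 6: F0 acks idx 1 -> match: F0=1 F1=1; commitIndex=1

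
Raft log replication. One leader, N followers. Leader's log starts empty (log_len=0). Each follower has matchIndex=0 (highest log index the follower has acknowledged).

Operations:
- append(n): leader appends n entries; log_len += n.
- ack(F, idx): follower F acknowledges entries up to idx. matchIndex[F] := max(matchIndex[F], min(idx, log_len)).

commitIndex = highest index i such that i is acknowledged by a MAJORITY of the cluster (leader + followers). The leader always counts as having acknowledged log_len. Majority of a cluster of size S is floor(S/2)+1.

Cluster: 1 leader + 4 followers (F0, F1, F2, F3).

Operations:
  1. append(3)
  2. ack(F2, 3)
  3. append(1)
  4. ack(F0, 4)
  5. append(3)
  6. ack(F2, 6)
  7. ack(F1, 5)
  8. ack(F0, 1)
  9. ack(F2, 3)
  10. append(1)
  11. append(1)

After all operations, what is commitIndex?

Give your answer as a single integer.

Answer: 5

Derivation:
Op 1: append 3 -> log_len=3
Op 2: F2 acks idx 3 -> match: F0=0 F1=0 F2=3 F3=0; commitIndex=0
Op 3: append 1 -> log_len=4
Op 4: F0 acks idx 4 -> match: F0=4 F1=0 F2=3 F3=0; commitIndex=3
Op 5: append 3 -> log_len=7
Op 6: F2 acks idx 6 -> match: F0=4 F1=0 F2=6 F3=0; commitIndex=4
Op 7: F1 acks idx 5 -> match: F0=4 F1=5 F2=6 F3=0; commitIndex=5
Op 8: F0 acks idx 1 -> match: F0=4 F1=5 F2=6 F3=0; commitIndex=5
Op 9: F2 acks idx 3 -> match: F0=4 F1=5 F2=6 F3=0; commitIndex=5
Op 10: append 1 -> log_len=8
Op 11: append 1 -> log_len=9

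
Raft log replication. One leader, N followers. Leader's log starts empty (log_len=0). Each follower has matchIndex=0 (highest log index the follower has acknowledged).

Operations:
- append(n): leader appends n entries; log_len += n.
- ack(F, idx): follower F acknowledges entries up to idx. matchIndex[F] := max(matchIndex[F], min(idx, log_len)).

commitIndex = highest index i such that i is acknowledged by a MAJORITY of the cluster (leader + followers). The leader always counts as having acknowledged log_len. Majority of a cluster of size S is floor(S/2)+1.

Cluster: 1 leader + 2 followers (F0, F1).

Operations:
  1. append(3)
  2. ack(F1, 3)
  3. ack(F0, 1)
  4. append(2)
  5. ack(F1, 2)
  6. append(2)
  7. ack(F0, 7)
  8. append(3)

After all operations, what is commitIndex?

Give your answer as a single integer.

Op 1: append 3 -> log_len=3
Op 2: F1 acks idx 3 -> match: F0=0 F1=3; commitIndex=3
Op 3: F0 acks idx 1 -> match: F0=1 F1=3; commitIndex=3
Op 4: append 2 -> log_len=5
Op 5: F1 acks idx 2 -> match: F0=1 F1=3; commitIndex=3
Op 6: append 2 -> log_len=7
Op 7: F0 acks idx 7 -> match: F0=7 F1=3; commitIndex=7
Op 8: append 3 -> log_len=10

Answer: 7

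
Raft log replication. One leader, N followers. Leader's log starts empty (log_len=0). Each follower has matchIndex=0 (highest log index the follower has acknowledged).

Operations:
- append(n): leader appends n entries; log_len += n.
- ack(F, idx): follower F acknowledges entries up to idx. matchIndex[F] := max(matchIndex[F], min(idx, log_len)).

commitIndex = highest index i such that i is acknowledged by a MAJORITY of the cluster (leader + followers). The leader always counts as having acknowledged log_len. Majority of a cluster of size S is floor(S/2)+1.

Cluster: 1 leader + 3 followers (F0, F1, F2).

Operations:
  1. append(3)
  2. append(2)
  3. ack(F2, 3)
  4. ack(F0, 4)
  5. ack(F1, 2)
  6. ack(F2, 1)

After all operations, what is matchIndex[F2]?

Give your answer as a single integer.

Answer: 3

Derivation:
Op 1: append 3 -> log_len=3
Op 2: append 2 -> log_len=5
Op 3: F2 acks idx 3 -> match: F0=0 F1=0 F2=3; commitIndex=0
Op 4: F0 acks idx 4 -> match: F0=4 F1=0 F2=3; commitIndex=3
Op 5: F1 acks idx 2 -> match: F0=4 F1=2 F2=3; commitIndex=3
Op 6: F2 acks idx 1 -> match: F0=4 F1=2 F2=3; commitIndex=3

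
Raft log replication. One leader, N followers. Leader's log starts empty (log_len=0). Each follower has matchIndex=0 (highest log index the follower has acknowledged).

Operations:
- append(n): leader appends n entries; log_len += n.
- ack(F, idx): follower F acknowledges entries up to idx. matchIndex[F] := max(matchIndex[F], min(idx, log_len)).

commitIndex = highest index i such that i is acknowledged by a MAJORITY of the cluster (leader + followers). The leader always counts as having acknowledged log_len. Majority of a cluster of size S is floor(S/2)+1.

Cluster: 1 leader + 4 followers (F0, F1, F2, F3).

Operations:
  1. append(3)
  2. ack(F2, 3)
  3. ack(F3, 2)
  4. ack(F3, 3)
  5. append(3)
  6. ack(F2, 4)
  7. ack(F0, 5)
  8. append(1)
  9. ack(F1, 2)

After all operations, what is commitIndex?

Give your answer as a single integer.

Op 1: append 3 -> log_len=3
Op 2: F2 acks idx 3 -> match: F0=0 F1=0 F2=3 F3=0; commitIndex=0
Op 3: F3 acks idx 2 -> match: F0=0 F1=0 F2=3 F3=2; commitIndex=2
Op 4: F3 acks idx 3 -> match: F0=0 F1=0 F2=3 F3=3; commitIndex=3
Op 5: append 3 -> log_len=6
Op 6: F2 acks idx 4 -> match: F0=0 F1=0 F2=4 F3=3; commitIndex=3
Op 7: F0 acks idx 5 -> match: F0=5 F1=0 F2=4 F3=3; commitIndex=4
Op 8: append 1 -> log_len=7
Op 9: F1 acks idx 2 -> match: F0=5 F1=2 F2=4 F3=3; commitIndex=4

Answer: 4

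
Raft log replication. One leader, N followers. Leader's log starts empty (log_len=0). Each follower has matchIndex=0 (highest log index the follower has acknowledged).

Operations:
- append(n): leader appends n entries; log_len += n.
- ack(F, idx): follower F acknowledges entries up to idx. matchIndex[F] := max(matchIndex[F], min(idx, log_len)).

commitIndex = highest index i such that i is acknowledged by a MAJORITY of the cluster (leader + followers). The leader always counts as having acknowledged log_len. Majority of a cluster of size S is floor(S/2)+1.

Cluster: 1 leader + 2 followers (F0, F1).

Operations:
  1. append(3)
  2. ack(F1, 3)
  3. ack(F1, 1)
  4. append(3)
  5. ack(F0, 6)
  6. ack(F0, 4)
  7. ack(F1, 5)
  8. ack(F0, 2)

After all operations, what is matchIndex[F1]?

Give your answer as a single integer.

Op 1: append 3 -> log_len=3
Op 2: F1 acks idx 3 -> match: F0=0 F1=3; commitIndex=3
Op 3: F1 acks idx 1 -> match: F0=0 F1=3; commitIndex=3
Op 4: append 3 -> log_len=6
Op 5: F0 acks idx 6 -> match: F0=6 F1=3; commitIndex=6
Op 6: F0 acks idx 4 -> match: F0=6 F1=3; commitIndex=6
Op 7: F1 acks idx 5 -> match: F0=6 F1=5; commitIndex=6
Op 8: F0 acks idx 2 -> match: F0=6 F1=5; commitIndex=6

Answer: 5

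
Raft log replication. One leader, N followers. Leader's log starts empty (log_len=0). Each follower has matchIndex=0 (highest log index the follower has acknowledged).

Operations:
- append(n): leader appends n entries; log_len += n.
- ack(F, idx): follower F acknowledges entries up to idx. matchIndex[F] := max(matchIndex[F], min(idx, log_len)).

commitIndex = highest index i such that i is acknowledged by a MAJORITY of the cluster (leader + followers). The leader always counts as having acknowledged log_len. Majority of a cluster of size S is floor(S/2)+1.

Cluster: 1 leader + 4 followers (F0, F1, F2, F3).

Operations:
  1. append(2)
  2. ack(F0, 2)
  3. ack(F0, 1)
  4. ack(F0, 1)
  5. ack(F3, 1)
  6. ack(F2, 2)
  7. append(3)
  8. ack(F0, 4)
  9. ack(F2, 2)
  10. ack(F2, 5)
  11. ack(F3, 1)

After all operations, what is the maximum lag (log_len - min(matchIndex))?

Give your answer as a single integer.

Answer: 5

Derivation:
Op 1: append 2 -> log_len=2
Op 2: F0 acks idx 2 -> match: F0=2 F1=0 F2=0 F3=0; commitIndex=0
Op 3: F0 acks idx 1 -> match: F0=2 F1=0 F2=0 F3=0; commitIndex=0
Op 4: F0 acks idx 1 -> match: F0=2 F1=0 F2=0 F3=0; commitIndex=0
Op 5: F3 acks idx 1 -> match: F0=2 F1=0 F2=0 F3=1; commitIndex=1
Op 6: F2 acks idx 2 -> match: F0=2 F1=0 F2=2 F3=1; commitIndex=2
Op 7: append 3 -> log_len=5
Op 8: F0 acks idx 4 -> match: F0=4 F1=0 F2=2 F3=1; commitIndex=2
Op 9: F2 acks idx 2 -> match: F0=4 F1=0 F2=2 F3=1; commitIndex=2
Op 10: F2 acks idx 5 -> match: F0=4 F1=0 F2=5 F3=1; commitIndex=4
Op 11: F3 acks idx 1 -> match: F0=4 F1=0 F2=5 F3=1; commitIndex=4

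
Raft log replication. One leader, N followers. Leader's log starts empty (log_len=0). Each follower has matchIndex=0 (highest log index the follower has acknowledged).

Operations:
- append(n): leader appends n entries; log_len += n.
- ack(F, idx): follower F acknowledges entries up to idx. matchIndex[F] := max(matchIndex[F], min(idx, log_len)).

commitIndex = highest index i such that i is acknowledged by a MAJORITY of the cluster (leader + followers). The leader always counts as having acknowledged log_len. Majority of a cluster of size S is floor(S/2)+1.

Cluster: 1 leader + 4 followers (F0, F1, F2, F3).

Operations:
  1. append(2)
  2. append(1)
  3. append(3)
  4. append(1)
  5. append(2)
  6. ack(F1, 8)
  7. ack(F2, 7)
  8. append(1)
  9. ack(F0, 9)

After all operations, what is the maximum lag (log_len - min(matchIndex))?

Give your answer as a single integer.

Op 1: append 2 -> log_len=2
Op 2: append 1 -> log_len=3
Op 3: append 3 -> log_len=6
Op 4: append 1 -> log_len=7
Op 5: append 2 -> log_len=9
Op 6: F1 acks idx 8 -> match: F0=0 F1=8 F2=0 F3=0; commitIndex=0
Op 7: F2 acks idx 7 -> match: F0=0 F1=8 F2=7 F3=0; commitIndex=7
Op 8: append 1 -> log_len=10
Op 9: F0 acks idx 9 -> match: F0=9 F1=8 F2=7 F3=0; commitIndex=8

Answer: 10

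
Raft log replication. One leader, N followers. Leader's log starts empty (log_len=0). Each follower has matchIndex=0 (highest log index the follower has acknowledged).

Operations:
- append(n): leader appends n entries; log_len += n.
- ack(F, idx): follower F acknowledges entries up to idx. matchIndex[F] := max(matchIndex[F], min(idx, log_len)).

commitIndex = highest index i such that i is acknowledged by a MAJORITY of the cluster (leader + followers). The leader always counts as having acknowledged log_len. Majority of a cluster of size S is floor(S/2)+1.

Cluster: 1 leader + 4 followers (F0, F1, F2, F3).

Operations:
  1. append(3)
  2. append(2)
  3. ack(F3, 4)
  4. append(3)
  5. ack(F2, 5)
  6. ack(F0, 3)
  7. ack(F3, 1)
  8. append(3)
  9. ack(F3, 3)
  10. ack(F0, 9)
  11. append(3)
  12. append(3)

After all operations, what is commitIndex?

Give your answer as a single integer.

Answer: 5

Derivation:
Op 1: append 3 -> log_len=3
Op 2: append 2 -> log_len=5
Op 3: F3 acks idx 4 -> match: F0=0 F1=0 F2=0 F3=4; commitIndex=0
Op 4: append 3 -> log_len=8
Op 5: F2 acks idx 5 -> match: F0=0 F1=0 F2=5 F3=4; commitIndex=4
Op 6: F0 acks idx 3 -> match: F0=3 F1=0 F2=5 F3=4; commitIndex=4
Op 7: F3 acks idx 1 -> match: F0=3 F1=0 F2=5 F3=4; commitIndex=4
Op 8: append 3 -> log_len=11
Op 9: F3 acks idx 3 -> match: F0=3 F1=0 F2=5 F3=4; commitIndex=4
Op 10: F0 acks idx 9 -> match: F0=9 F1=0 F2=5 F3=4; commitIndex=5
Op 11: append 3 -> log_len=14
Op 12: append 3 -> log_len=17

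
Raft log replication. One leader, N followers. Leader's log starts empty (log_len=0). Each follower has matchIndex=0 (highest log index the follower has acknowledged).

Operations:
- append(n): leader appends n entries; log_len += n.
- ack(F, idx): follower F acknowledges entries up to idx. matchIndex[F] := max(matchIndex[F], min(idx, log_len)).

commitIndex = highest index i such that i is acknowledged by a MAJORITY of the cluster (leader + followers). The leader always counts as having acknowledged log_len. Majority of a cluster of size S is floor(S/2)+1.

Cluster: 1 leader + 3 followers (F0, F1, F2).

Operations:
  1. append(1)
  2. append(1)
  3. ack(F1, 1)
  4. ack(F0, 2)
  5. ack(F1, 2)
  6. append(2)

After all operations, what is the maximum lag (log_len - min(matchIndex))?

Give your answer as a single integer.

Answer: 4

Derivation:
Op 1: append 1 -> log_len=1
Op 2: append 1 -> log_len=2
Op 3: F1 acks idx 1 -> match: F0=0 F1=1 F2=0; commitIndex=0
Op 4: F0 acks idx 2 -> match: F0=2 F1=1 F2=0; commitIndex=1
Op 5: F1 acks idx 2 -> match: F0=2 F1=2 F2=0; commitIndex=2
Op 6: append 2 -> log_len=4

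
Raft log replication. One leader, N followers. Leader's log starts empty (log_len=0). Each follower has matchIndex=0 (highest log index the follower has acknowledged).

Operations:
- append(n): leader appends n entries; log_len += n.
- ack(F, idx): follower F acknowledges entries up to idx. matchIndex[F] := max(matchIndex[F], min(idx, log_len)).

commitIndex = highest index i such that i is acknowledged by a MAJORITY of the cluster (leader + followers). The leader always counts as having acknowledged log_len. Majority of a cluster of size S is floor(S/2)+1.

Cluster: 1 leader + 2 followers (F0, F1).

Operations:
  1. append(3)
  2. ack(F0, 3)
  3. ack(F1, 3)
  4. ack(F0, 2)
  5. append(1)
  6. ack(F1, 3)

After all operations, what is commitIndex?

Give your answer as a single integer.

Answer: 3

Derivation:
Op 1: append 3 -> log_len=3
Op 2: F0 acks idx 3 -> match: F0=3 F1=0; commitIndex=3
Op 3: F1 acks idx 3 -> match: F0=3 F1=3; commitIndex=3
Op 4: F0 acks idx 2 -> match: F0=3 F1=3; commitIndex=3
Op 5: append 1 -> log_len=4
Op 6: F1 acks idx 3 -> match: F0=3 F1=3; commitIndex=3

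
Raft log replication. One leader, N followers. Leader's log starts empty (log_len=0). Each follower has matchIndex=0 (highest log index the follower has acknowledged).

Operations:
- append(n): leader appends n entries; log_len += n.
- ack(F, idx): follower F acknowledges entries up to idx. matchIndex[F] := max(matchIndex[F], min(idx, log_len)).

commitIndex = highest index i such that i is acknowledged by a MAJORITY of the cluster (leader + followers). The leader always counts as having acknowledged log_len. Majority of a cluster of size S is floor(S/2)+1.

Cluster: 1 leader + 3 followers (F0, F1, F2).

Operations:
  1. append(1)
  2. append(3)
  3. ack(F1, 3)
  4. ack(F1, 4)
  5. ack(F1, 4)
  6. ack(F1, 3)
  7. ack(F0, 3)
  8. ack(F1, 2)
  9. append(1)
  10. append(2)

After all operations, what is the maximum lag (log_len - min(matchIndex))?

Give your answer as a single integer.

Op 1: append 1 -> log_len=1
Op 2: append 3 -> log_len=4
Op 3: F1 acks idx 3 -> match: F0=0 F1=3 F2=0; commitIndex=0
Op 4: F1 acks idx 4 -> match: F0=0 F1=4 F2=0; commitIndex=0
Op 5: F1 acks idx 4 -> match: F0=0 F1=4 F2=0; commitIndex=0
Op 6: F1 acks idx 3 -> match: F0=0 F1=4 F2=0; commitIndex=0
Op 7: F0 acks idx 3 -> match: F0=3 F1=4 F2=0; commitIndex=3
Op 8: F1 acks idx 2 -> match: F0=3 F1=4 F2=0; commitIndex=3
Op 9: append 1 -> log_len=5
Op 10: append 2 -> log_len=7

Answer: 7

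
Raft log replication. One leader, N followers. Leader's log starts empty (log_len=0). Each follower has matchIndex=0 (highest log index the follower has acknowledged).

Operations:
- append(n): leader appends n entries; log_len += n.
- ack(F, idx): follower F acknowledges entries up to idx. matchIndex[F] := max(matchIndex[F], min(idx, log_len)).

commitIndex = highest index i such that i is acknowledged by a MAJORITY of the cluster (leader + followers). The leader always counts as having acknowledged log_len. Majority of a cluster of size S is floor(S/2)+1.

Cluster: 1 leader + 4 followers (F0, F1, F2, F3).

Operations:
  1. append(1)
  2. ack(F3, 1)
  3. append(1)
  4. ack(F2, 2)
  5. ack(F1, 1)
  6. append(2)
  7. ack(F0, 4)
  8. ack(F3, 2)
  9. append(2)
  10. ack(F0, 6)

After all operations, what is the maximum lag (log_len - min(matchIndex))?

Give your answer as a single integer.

Op 1: append 1 -> log_len=1
Op 2: F3 acks idx 1 -> match: F0=0 F1=0 F2=0 F3=1; commitIndex=0
Op 3: append 1 -> log_len=2
Op 4: F2 acks idx 2 -> match: F0=0 F1=0 F2=2 F3=1; commitIndex=1
Op 5: F1 acks idx 1 -> match: F0=0 F1=1 F2=2 F3=1; commitIndex=1
Op 6: append 2 -> log_len=4
Op 7: F0 acks idx 4 -> match: F0=4 F1=1 F2=2 F3=1; commitIndex=2
Op 8: F3 acks idx 2 -> match: F0=4 F1=1 F2=2 F3=2; commitIndex=2
Op 9: append 2 -> log_len=6
Op 10: F0 acks idx 6 -> match: F0=6 F1=1 F2=2 F3=2; commitIndex=2

Answer: 5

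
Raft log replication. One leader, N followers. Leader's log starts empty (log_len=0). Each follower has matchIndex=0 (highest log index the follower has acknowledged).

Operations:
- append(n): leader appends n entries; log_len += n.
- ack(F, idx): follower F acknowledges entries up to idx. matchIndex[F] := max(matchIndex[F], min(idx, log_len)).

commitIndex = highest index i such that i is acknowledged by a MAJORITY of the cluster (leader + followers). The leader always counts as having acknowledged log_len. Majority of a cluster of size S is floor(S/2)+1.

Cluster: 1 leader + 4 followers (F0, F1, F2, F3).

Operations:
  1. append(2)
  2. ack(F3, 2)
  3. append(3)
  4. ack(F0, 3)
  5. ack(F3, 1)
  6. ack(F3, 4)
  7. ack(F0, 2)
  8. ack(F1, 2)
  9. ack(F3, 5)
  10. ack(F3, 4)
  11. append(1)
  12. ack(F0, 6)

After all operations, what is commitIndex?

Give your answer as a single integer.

Answer: 5

Derivation:
Op 1: append 2 -> log_len=2
Op 2: F3 acks idx 2 -> match: F0=0 F1=0 F2=0 F3=2; commitIndex=0
Op 3: append 3 -> log_len=5
Op 4: F0 acks idx 3 -> match: F0=3 F1=0 F2=0 F3=2; commitIndex=2
Op 5: F3 acks idx 1 -> match: F0=3 F1=0 F2=0 F3=2; commitIndex=2
Op 6: F3 acks idx 4 -> match: F0=3 F1=0 F2=0 F3=4; commitIndex=3
Op 7: F0 acks idx 2 -> match: F0=3 F1=0 F2=0 F3=4; commitIndex=3
Op 8: F1 acks idx 2 -> match: F0=3 F1=2 F2=0 F3=4; commitIndex=3
Op 9: F3 acks idx 5 -> match: F0=3 F1=2 F2=0 F3=5; commitIndex=3
Op 10: F3 acks idx 4 -> match: F0=3 F1=2 F2=0 F3=5; commitIndex=3
Op 11: append 1 -> log_len=6
Op 12: F0 acks idx 6 -> match: F0=6 F1=2 F2=0 F3=5; commitIndex=5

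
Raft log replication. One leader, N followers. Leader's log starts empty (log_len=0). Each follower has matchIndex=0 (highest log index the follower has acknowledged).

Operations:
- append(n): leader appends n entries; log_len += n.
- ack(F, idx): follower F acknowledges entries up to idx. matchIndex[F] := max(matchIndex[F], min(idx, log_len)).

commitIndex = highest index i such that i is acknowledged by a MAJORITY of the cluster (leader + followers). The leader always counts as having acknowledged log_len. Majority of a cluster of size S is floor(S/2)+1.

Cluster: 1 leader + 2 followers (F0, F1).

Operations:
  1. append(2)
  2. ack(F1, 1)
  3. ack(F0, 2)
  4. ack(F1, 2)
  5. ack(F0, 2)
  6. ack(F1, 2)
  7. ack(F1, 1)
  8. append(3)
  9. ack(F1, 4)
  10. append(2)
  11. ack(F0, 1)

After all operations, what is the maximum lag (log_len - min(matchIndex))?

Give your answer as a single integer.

Answer: 5

Derivation:
Op 1: append 2 -> log_len=2
Op 2: F1 acks idx 1 -> match: F0=0 F1=1; commitIndex=1
Op 3: F0 acks idx 2 -> match: F0=2 F1=1; commitIndex=2
Op 4: F1 acks idx 2 -> match: F0=2 F1=2; commitIndex=2
Op 5: F0 acks idx 2 -> match: F0=2 F1=2; commitIndex=2
Op 6: F1 acks idx 2 -> match: F0=2 F1=2; commitIndex=2
Op 7: F1 acks idx 1 -> match: F0=2 F1=2; commitIndex=2
Op 8: append 3 -> log_len=5
Op 9: F1 acks idx 4 -> match: F0=2 F1=4; commitIndex=4
Op 10: append 2 -> log_len=7
Op 11: F0 acks idx 1 -> match: F0=2 F1=4; commitIndex=4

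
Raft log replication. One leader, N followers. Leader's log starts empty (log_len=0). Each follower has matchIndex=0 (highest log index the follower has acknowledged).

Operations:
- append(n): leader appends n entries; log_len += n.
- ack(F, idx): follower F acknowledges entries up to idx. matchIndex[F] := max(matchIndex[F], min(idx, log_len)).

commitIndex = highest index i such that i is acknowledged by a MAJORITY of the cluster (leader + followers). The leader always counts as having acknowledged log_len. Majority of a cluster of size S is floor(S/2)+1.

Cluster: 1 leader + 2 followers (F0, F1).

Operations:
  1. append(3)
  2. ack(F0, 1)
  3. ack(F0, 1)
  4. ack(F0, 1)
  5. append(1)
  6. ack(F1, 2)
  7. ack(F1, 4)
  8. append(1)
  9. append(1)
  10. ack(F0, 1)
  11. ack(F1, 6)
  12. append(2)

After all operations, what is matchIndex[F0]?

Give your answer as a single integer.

Op 1: append 3 -> log_len=3
Op 2: F0 acks idx 1 -> match: F0=1 F1=0; commitIndex=1
Op 3: F0 acks idx 1 -> match: F0=1 F1=0; commitIndex=1
Op 4: F0 acks idx 1 -> match: F0=1 F1=0; commitIndex=1
Op 5: append 1 -> log_len=4
Op 6: F1 acks idx 2 -> match: F0=1 F1=2; commitIndex=2
Op 7: F1 acks idx 4 -> match: F0=1 F1=4; commitIndex=4
Op 8: append 1 -> log_len=5
Op 9: append 1 -> log_len=6
Op 10: F0 acks idx 1 -> match: F0=1 F1=4; commitIndex=4
Op 11: F1 acks idx 6 -> match: F0=1 F1=6; commitIndex=6
Op 12: append 2 -> log_len=8

Answer: 1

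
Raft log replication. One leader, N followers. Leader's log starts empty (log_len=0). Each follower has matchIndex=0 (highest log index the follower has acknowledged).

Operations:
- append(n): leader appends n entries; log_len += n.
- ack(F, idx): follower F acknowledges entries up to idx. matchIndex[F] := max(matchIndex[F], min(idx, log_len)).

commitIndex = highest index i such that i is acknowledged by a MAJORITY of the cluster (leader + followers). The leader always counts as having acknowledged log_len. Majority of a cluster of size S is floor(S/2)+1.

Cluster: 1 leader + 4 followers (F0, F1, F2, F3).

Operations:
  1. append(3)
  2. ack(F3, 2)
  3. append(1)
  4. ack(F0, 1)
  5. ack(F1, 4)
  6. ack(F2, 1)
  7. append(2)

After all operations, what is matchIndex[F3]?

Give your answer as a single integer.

Answer: 2

Derivation:
Op 1: append 3 -> log_len=3
Op 2: F3 acks idx 2 -> match: F0=0 F1=0 F2=0 F3=2; commitIndex=0
Op 3: append 1 -> log_len=4
Op 4: F0 acks idx 1 -> match: F0=1 F1=0 F2=0 F3=2; commitIndex=1
Op 5: F1 acks idx 4 -> match: F0=1 F1=4 F2=0 F3=2; commitIndex=2
Op 6: F2 acks idx 1 -> match: F0=1 F1=4 F2=1 F3=2; commitIndex=2
Op 7: append 2 -> log_len=6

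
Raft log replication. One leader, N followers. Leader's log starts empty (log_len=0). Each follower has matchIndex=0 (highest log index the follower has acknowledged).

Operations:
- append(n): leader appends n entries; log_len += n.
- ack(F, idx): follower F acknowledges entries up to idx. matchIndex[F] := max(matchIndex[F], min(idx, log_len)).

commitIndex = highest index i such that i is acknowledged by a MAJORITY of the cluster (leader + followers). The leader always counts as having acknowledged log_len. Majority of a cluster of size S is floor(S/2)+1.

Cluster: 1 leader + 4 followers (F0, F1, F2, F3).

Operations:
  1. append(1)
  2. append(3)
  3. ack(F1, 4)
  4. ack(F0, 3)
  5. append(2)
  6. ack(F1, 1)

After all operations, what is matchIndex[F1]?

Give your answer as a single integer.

Op 1: append 1 -> log_len=1
Op 2: append 3 -> log_len=4
Op 3: F1 acks idx 4 -> match: F0=0 F1=4 F2=0 F3=0; commitIndex=0
Op 4: F0 acks idx 3 -> match: F0=3 F1=4 F2=0 F3=0; commitIndex=3
Op 5: append 2 -> log_len=6
Op 6: F1 acks idx 1 -> match: F0=3 F1=4 F2=0 F3=0; commitIndex=3

Answer: 4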